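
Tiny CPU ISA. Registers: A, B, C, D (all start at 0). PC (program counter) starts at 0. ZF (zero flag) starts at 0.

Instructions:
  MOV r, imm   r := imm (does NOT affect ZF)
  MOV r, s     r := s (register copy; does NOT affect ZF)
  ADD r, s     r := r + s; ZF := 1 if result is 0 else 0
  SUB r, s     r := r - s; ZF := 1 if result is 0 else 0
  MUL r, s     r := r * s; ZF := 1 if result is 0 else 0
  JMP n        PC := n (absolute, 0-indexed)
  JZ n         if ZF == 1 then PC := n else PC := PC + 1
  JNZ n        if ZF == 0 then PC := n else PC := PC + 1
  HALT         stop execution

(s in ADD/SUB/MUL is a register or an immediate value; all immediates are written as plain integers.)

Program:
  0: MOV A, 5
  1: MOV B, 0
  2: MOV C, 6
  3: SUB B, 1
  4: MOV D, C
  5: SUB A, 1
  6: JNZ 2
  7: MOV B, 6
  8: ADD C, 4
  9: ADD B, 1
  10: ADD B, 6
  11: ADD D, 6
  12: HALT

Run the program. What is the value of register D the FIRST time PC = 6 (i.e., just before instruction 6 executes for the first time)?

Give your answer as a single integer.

Step 1: PC=0 exec 'MOV A, 5'. After: A=5 B=0 C=0 D=0 ZF=0 PC=1
Step 2: PC=1 exec 'MOV B, 0'. After: A=5 B=0 C=0 D=0 ZF=0 PC=2
Step 3: PC=2 exec 'MOV C, 6'. After: A=5 B=0 C=6 D=0 ZF=0 PC=3
Step 4: PC=3 exec 'SUB B, 1'. After: A=5 B=-1 C=6 D=0 ZF=0 PC=4
Step 5: PC=4 exec 'MOV D, C'. After: A=5 B=-1 C=6 D=6 ZF=0 PC=5
Step 6: PC=5 exec 'SUB A, 1'. After: A=4 B=-1 C=6 D=6 ZF=0 PC=6
First time PC=6: D=6

6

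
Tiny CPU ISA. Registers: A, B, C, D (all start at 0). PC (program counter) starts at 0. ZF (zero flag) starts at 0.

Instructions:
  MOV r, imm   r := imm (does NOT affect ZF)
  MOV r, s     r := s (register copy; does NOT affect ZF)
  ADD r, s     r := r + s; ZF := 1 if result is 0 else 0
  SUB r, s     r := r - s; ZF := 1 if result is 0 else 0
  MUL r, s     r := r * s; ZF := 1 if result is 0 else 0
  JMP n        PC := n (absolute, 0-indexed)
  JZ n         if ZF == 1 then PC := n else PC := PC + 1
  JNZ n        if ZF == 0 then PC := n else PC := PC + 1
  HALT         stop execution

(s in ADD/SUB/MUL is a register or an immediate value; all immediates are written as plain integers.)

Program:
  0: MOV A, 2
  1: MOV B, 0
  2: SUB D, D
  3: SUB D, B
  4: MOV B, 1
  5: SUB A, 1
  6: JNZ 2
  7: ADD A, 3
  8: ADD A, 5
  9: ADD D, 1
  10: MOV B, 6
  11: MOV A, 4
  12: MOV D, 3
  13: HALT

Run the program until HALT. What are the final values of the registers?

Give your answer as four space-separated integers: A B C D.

Answer: 4 6 0 3

Derivation:
Step 1: PC=0 exec 'MOV A, 2'. After: A=2 B=0 C=0 D=0 ZF=0 PC=1
Step 2: PC=1 exec 'MOV B, 0'. After: A=2 B=0 C=0 D=0 ZF=0 PC=2
Step 3: PC=2 exec 'SUB D, D'. After: A=2 B=0 C=0 D=0 ZF=1 PC=3
Step 4: PC=3 exec 'SUB D, B'. After: A=2 B=0 C=0 D=0 ZF=1 PC=4
Step 5: PC=4 exec 'MOV B, 1'. After: A=2 B=1 C=0 D=0 ZF=1 PC=5
Step 6: PC=5 exec 'SUB A, 1'. After: A=1 B=1 C=0 D=0 ZF=0 PC=6
Step 7: PC=6 exec 'JNZ 2'. After: A=1 B=1 C=0 D=0 ZF=0 PC=2
Step 8: PC=2 exec 'SUB D, D'. After: A=1 B=1 C=0 D=0 ZF=1 PC=3
Step 9: PC=3 exec 'SUB D, B'. After: A=1 B=1 C=0 D=-1 ZF=0 PC=4
Step 10: PC=4 exec 'MOV B, 1'. After: A=1 B=1 C=0 D=-1 ZF=0 PC=5
Step 11: PC=5 exec 'SUB A, 1'. After: A=0 B=1 C=0 D=-1 ZF=1 PC=6
Step 12: PC=6 exec 'JNZ 2'. After: A=0 B=1 C=0 D=-1 ZF=1 PC=7
Step 13: PC=7 exec 'ADD A, 3'. After: A=3 B=1 C=0 D=-1 ZF=0 PC=8
Step 14: PC=8 exec 'ADD A, 5'. After: A=8 B=1 C=0 D=-1 ZF=0 PC=9
Step 15: PC=9 exec 'ADD D, 1'. After: A=8 B=1 C=0 D=0 ZF=1 PC=10
Step 16: PC=10 exec 'MOV B, 6'. After: A=8 B=6 C=0 D=0 ZF=1 PC=11
Step 17: PC=11 exec 'MOV A, 4'. After: A=4 B=6 C=0 D=0 ZF=1 PC=12
Step 18: PC=12 exec 'MOV D, 3'. After: A=4 B=6 C=0 D=3 ZF=1 PC=13
Step 19: PC=13 exec 'HALT'. After: A=4 B=6 C=0 D=3 ZF=1 PC=13 HALTED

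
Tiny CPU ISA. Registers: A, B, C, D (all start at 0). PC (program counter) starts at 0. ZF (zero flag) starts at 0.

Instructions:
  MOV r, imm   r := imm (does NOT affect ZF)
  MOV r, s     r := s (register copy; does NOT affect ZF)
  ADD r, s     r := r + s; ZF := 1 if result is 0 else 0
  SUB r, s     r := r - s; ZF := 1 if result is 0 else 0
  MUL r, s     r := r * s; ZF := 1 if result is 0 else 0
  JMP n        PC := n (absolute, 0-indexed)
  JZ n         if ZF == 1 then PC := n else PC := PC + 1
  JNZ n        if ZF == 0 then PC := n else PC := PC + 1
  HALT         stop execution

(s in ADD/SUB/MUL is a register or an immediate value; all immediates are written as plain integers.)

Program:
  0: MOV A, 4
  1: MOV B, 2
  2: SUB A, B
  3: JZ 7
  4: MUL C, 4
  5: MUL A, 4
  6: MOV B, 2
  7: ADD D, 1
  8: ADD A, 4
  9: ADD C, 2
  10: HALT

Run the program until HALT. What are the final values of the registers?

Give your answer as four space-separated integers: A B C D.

Step 1: PC=0 exec 'MOV A, 4'. After: A=4 B=0 C=0 D=0 ZF=0 PC=1
Step 2: PC=1 exec 'MOV B, 2'. After: A=4 B=2 C=0 D=0 ZF=0 PC=2
Step 3: PC=2 exec 'SUB A, B'. After: A=2 B=2 C=0 D=0 ZF=0 PC=3
Step 4: PC=3 exec 'JZ 7'. After: A=2 B=2 C=0 D=0 ZF=0 PC=4
Step 5: PC=4 exec 'MUL C, 4'. After: A=2 B=2 C=0 D=0 ZF=1 PC=5
Step 6: PC=5 exec 'MUL A, 4'. After: A=8 B=2 C=0 D=0 ZF=0 PC=6
Step 7: PC=6 exec 'MOV B, 2'. After: A=8 B=2 C=0 D=0 ZF=0 PC=7
Step 8: PC=7 exec 'ADD D, 1'. After: A=8 B=2 C=0 D=1 ZF=0 PC=8
Step 9: PC=8 exec 'ADD A, 4'. After: A=12 B=2 C=0 D=1 ZF=0 PC=9
Step 10: PC=9 exec 'ADD C, 2'. After: A=12 B=2 C=2 D=1 ZF=0 PC=10
Step 11: PC=10 exec 'HALT'. After: A=12 B=2 C=2 D=1 ZF=0 PC=10 HALTED

Answer: 12 2 2 1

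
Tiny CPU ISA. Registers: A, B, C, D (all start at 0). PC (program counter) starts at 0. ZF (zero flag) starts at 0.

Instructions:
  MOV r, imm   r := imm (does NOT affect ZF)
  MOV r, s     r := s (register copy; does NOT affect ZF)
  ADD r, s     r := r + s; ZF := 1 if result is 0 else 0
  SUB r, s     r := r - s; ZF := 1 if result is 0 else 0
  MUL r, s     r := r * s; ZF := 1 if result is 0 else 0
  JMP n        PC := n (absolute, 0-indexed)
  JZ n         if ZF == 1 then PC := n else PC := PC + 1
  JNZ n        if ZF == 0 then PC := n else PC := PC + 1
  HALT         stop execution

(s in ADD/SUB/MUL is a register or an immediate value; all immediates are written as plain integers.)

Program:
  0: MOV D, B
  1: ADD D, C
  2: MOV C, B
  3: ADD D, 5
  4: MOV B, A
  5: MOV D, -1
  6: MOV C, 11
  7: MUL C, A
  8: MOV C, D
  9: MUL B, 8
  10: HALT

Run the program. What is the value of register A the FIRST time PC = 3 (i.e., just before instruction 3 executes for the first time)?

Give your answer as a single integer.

Step 1: PC=0 exec 'MOV D, B'. After: A=0 B=0 C=0 D=0 ZF=0 PC=1
Step 2: PC=1 exec 'ADD D, C'. After: A=0 B=0 C=0 D=0 ZF=1 PC=2
Step 3: PC=2 exec 'MOV C, B'. After: A=0 B=0 C=0 D=0 ZF=1 PC=3
First time PC=3: A=0

0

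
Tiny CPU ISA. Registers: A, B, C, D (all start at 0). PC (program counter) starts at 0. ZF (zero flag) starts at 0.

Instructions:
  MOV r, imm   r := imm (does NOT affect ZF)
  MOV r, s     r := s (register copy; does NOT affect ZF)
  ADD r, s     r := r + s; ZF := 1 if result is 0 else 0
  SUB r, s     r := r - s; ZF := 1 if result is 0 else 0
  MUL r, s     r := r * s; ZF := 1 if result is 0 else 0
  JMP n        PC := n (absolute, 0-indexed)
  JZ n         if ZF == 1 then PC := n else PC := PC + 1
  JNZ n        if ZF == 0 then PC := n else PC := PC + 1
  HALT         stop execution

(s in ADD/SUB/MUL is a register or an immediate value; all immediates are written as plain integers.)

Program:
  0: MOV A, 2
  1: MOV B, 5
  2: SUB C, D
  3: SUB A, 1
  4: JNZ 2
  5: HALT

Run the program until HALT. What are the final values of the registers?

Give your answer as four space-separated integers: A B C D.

Step 1: PC=0 exec 'MOV A, 2'. After: A=2 B=0 C=0 D=0 ZF=0 PC=1
Step 2: PC=1 exec 'MOV B, 5'. After: A=2 B=5 C=0 D=0 ZF=0 PC=2
Step 3: PC=2 exec 'SUB C, D'. After: A=2 B=5 C=0 D=0 ZF=1 PC=3
Step 4: PC=3 exec 'SUB A, 1'. After: A=1 B=5 C=0 D=0 ZF=0 PC=4
Step 5: PC=4 exec 'JNZ 2'. After: A=1 B=5 C=0 D=0 ZF=0 PC=2
Step 6: PC=2 exec 'SUB C, D'. After: A=1 B=5 C=0 D=0 ZF=1 PC=3
Step 7: PC=3 exec 'SUB A, 1'. After: A=0 B=5 C=0 D=0 ZF=1 PC=4
Step 8: PC=4 exec 'JNZ 2'. After: A=0 B=5 C=0 D=0 ZF=1 PC=5
Step 9: PC=5 exec 'HALT'. After: A=0 B=5 C=0 D=0 ZF=1 PC=5 HALTED

Answer: 0 5 0 0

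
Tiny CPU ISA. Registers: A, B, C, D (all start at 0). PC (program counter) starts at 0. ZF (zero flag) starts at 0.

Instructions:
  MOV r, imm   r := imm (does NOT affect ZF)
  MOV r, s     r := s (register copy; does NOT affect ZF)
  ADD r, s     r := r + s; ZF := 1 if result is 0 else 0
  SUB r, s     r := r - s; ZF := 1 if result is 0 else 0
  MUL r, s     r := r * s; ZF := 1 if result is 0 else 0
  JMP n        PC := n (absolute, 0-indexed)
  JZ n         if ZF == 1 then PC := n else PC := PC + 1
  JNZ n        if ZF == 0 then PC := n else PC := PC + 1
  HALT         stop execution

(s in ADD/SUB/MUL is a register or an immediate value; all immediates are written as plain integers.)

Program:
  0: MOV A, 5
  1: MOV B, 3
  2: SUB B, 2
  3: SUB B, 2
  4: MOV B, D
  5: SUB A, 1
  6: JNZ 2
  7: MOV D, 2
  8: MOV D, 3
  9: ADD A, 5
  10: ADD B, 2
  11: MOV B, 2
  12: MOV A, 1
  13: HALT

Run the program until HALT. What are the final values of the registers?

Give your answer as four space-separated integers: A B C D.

Answer: 1 2 0 3

Derivation:
Step 1: PC=0 exec 'MOV A, 5'. After: A=5 B=0 C=0 D=0 ZF=0 PC=1
Step 2: PC=1 exec 'MOV B, 3'. After: A=5 B=3 C=0 D=0 ZF=0 PC=2
Step 3: PC=2 exec 'SUB B, 2'. After: A=5 B=1 C=0 D=0 ZF=0 PC=3
Step 4: PC=3 exec 'SUB B, 2'. After: A=5 B=-1 C=0 D=0 ZF=0 PC=4
Step 5: PC=4 exec 'MOV B, D'. After: A=5 B=0 C=0 D=0 ZF=0 PC=5
Step 6: PC=5 exec 'SUB A, 1'. After: A=4 B=0 C=0 D=0 ZF=0 PC=6
Step 7: PC=6 exec 'JNZ 2'. After: A=4 B=0 C=0 D=0 ZF=0 PC=2
Step 8: PC=2 exec 'SUB B, 2'. After: A=4 B=-2 C=0 D=0 ZF=0 PC=3
Step 9: PC=3 exec 'SUB B, 2'. After: A=4 B=-4 C=0 D=0 ZF=0 PC=4
Step 10: PC=4 exec 'MOV B, D'. After: A=4 B=0 C=0 D=0 ZF=0 PC=5
Step 11: PC=5 exec 'SUB A, 1'. After: A=3 B=0 C=0 D=0 ZF=0 PC=6
Step 12: PC=6 exec 'JNZ 2'. After: A=3 B=0 C=0 D=0 ZF=0 PC=2
Step 13: PC=2 exec 'SUB B, 2'. After: A=3 B=-2 C=0 D=0 ZF=0 PC=3
Step 14: PC=3 exec 'SUB B, 2'. After: A=3 B=-4 C=0 D=0 ZF=0 PC=4
Step 15: PC=4 exec 'MOV B, D'. After: A=3 B=0 C=0 D=0 ZF=0 PC=5
Step 16: PC=5 exec 'SUB A, 1'. After: A=2 B=0 C=0 D=0 ZF=0 PC=6
Step 17: PC=6 exec 'JNZ 2'. After: A=2 B=0 C=0 D=0 ZF=0 PC=2
Step 18: PC=2 exec 'SUB B, 2'. After: A=2 B=-2 C=0 D=0 ZF=0 PC=3
Step 19: PC=3 exec 'SUB B, 2'. After: A=2 B=-4 C=0 D=0 ZF=0 PC=4
Step 20: PC=4 exec 'MOV B, D'. After: A=2 B=0 C=0 D=0 ZF=0 PC=5
Step 21: PC=5 exec 'SUB A, 1'. After: A=1 B=0 C=0 D=0 ZF=0 PC=6
Step 22: PC=6 exec 'JNZ 2'. After: A=1 B=0 C=0 D=0 ZF=0 PC=2
Step 23: PC=2 exec 'SUB B, 2'. After: A=1 B=-2 C=0 D=0 ZF=0 PC=3
Step 24: PC=3 exec 'SUB B, 2'. After: A=1 B=-4 C=0 D=0 ZF=0 PC=4
Step 25: PC=4 exec 'MOV B, D'. After: A=1 B=0 C=0 D=0 ZF=0 PC=5
Step 26: PC=5 exec 'SUB A, 1'. After: A=0 B=0 C=0 D=0 ZF=1 PC=6
Step 27: PC=6 exec 'JNZ 2'. After: A=0 B=0 C=0 D=0 ZF=1 PC=7
Step 28: PC=7 exec 'MOV D, 2'. After: A=0 B=0 C=0 D=2 ZF=1 PC=8
Step 29: PC=8 exec 'MOV D, 3'. After: A=0 B=0 C=0 D=3 ZF=1 PC=9
Step 30: PC=9 exec 'ADD A, 5'. After: A=5 B=0 C=0 D=3 ZF=0 PC=10
Step 31: PC=10 exec 'ADD B, 2'. After: A=5 B=2 C=0 D=3 ZF=0 PC=11
Step 32: PC=11 exec 'MOV B, 2'. After: A=5 B=2 C=0 D=3 ZF=0 PC=12
Step 33: PC=12 exec 'MOV A, 1'. After: A=1 B=2 C=0 D=3 ZF=0 PC=13
Step 34: PC=13 exec 'HALT'. After: A=1 B=2 C=0 D=3 ZF=0 PC=13 HALTED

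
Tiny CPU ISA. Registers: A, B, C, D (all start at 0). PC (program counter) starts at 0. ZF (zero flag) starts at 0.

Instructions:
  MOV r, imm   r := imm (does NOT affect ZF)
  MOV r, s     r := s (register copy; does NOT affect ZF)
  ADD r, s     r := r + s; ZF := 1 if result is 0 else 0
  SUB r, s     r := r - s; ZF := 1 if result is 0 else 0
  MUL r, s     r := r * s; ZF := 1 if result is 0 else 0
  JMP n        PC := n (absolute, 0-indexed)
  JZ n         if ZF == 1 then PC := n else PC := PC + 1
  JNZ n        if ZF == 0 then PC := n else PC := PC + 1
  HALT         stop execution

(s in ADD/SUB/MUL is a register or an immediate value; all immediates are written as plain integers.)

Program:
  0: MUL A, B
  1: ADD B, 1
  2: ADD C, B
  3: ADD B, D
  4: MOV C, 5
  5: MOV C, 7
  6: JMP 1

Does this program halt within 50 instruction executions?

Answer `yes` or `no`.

Step 1: PC=0 exec 'MUL A, B'. After: A=0 B=0 C=0 D=0 ZF=1 PC=1
Step 2: PC=1 exec 'ADD B, 1'. After: A=0 B=1 C=0 D=0 ZF=0 PC=2
Step 3: PC=2 exec 'ADD C, B'. After: A=0 B=1 C=1 D=0 ZF=0 PC=3
Step 4: PC=3 exec 'ADD B, D'. After: A=0 B=1 C=1 D=0 ZF=0 PC=4
Step 5: PC=4 exec 'MOV C, 5'. After: A=0 B=1 C=5 D=0 ZF=0 PC=5
Step 6: PC=5 exec 'MOV C, 7'. After: A=0 B=1 C=7 D=0 ZF=0 PC=6
Step 7: PC=6 exec 'JMP 1'. After: A=0 B=1 C=7 D=0 ZF=0 PC=1
Step 8: PC=1 exec 'ADD B, 1'. After: A=0 B=2 C=7 D=0 ZF=0 PC=2
Step 9: PC=2 exec 'ADD C, B'. After: A=0 B=2 C=9 D=0 ZF=0 PC=3
Step 10: PC=3 exec 'ADD B, D'. After: A=0 B=2 C=9 D=0 ZF=0 PC=4
Step 11: PC=4 exec 'MOV C, 5'. After: A=0 B=2 C=5 D=0 ZF=0 PC=5
Step 12: PC=5 exec 'MOV C, 7'. After: A=0 B=2 C=7 D=0 ZF=0 PC=6
Step 13: PC=6 exec 'JMP 1'. After: A=0 B=2 C=7 D=0 ZF=0 PC=1
Step 14: PC=1 exec 'ADD B, 1'. After: A=0 B=3 C=7 D=0 ZF=0 PC=2
Step 15: PC=2 exec 'ADD C, B'. After: A=0 B=3 C=10 D=0 ZF=0 PC=3
After 50 steps: not halted. PC revisits the same instructions with no path to HALT; will never halt.

Answer: no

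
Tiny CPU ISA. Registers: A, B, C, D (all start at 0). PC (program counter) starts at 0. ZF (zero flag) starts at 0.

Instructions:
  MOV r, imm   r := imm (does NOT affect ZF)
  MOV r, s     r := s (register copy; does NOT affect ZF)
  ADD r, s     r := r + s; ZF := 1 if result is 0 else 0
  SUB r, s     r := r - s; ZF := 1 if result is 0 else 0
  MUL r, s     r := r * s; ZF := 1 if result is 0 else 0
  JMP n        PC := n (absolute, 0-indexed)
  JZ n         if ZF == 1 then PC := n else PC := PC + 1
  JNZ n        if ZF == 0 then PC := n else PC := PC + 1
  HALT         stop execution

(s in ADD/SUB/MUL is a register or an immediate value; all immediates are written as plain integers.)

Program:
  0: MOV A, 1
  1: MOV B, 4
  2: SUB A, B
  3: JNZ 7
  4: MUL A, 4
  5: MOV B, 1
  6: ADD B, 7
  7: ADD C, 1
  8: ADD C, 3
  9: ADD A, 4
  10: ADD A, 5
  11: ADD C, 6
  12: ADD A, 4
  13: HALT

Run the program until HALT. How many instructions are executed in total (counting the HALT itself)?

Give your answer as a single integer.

Answer: 11

Derivation:
Step 1: PC=0 exec 'MOV A, 1'. After: A=1 B=0 C=0 D=0 ZF=0 PC=1
Step 2: PC=1 exec 'MOV B, 4'. After: A=1 B=4 C=0 D=0 ZF=0 PC=2
Step 3: PC=2 exec 'SUB A, B'. After: A=-3 B=4 C=0 D=0 ZF=0 PC=3
Step 4: PC=3 exec 'JNZ 7'. After: A=-3 B=4 C=0 D=0 ZF=0 PC=7
Step 5: PC=7 exec 'ADD C, 1'. After: A=-3 B=4 C=1 D=0 ZF=0 PC=8
Step 6: PC=8 exec 'ADD C, 3'. After: A=-3 B=4 C=4 D=0 ZF=0 PC=9
Step 7: PC=9 exec 'ADD A, 4'. After: A=1 B=4 C=4 D=0 ZF=0 PC=10
Step 8: PC=10 exec 'ADD A, 5'. After: A=6 B=4 C=4 D=0 ZF=0 PC=11
Step 9: PC=11 exec 'ADD C, 6'. After: A=6 B=4 C=10 D=0 ZF=0 PC=12
Step 10: PC=12 exec 'ADD A, 4'. After: A=10 B=4 C=10 D=0 ZF=0 PC=13
Step 11: PC=13 exec 'HALT'. After: A=10 B=4 C=10 D=0 ZF=0 PC=13 HALTED
Total instructions executed: 11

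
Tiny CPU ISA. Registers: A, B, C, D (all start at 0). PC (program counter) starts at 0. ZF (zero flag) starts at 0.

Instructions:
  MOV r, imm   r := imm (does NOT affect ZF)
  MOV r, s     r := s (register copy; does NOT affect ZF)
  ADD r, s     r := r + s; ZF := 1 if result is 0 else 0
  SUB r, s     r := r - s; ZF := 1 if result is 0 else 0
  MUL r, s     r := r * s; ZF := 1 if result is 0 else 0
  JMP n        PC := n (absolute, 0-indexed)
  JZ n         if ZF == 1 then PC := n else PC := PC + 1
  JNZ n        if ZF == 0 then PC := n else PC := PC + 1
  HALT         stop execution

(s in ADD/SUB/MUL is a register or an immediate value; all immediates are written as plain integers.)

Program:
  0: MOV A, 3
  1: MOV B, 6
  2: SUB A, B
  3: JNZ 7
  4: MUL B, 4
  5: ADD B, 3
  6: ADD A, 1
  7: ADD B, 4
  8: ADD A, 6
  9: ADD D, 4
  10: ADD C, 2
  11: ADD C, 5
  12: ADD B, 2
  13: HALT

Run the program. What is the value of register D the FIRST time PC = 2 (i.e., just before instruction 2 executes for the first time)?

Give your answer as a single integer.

Step 1: PC=0 exec 'MOV A, 3'. After: A=3 B=0 C=0 D=0 ZF=0 PC=1
Step 2: PC=1 exec 'MOV B, 6'. After: A=3 B=6 C=0 D=0 ZF=0 PC=2
First time PC=2: D=0

0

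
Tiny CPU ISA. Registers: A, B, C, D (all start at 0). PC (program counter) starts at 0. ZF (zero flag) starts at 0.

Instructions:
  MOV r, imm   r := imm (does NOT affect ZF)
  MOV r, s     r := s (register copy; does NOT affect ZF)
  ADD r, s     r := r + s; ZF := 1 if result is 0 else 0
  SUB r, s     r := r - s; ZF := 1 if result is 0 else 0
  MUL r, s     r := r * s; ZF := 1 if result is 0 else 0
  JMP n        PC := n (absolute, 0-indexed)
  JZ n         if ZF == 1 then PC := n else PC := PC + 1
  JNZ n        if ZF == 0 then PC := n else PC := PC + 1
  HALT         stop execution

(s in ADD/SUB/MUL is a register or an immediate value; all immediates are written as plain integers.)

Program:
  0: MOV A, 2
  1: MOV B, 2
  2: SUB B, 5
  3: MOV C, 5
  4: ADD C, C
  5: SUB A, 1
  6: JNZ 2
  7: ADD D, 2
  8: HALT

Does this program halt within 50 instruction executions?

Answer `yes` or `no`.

Answer: yes

Derivation:
Step 1: PC=0 exec 'MOV A, 2'. After: A=2 B=0 C=0 D=0 ZF=0 PC=1
Step 2: PC=1 exec 'MOV B, 2'. After: A=2 B=2 C=0 D=0 ZF=0 PC=2
Step 3: PC=2 exec 'SUB B, 5'. After: A=2 B=-3 C=0 D=0 ZF=0 PC=3
Step 4: PC=3 exec 'MOV C, 5'. After: A=2 B=-3 C=5 D=0 ZF=0 PC=4
Step 5: PC=4 exec 'ADD C, C'. After: A=2 B=-3 C=10 D=0 ZF=0 PC=5
Step 6: PC=5 exec 'SUB A, 1'. After: A=1 B=-3 C=10 D=0 ZF=0 PC=6
Step 7: PC=6 exec 'JNZ 2'. After: A=1 B=-3 C=10 D=0 ZF=0 PC=2
Step 8: PC=2 exec 'SUB B, 5'. After: A=1 B=-8 C=10 D=0 ZF=0 PC=3
Step 9: PC=3 exec 'MOV C, 5'. After: A=1 B=-8 C=5 D=0 ZF=0 PC=4
Step 10: PC=4 exec 'ADD C, C'. After: A=1 B=-8 C=10 D=0 ZF=0 PC=5
Step 11: PC=5 exec 'SUB A, 1'. After: A=0 B=-8 C=10 D=0 ZF=1 PC=6
Step 12: PC=6 exec 'JNZ 2'. After: A=0 B=-8 C=10 D=0 ZF=1 PC=7
Step 13: PC=7 exec 'ADD D, 2'. After: A=0 B=-8 C=10 D=2 ZF=0 PC=8
Step 14: PC=8 exec 'HALT'. After: A=0 B=-8 C=10 D=2 ZF=0 PC=8 HALTED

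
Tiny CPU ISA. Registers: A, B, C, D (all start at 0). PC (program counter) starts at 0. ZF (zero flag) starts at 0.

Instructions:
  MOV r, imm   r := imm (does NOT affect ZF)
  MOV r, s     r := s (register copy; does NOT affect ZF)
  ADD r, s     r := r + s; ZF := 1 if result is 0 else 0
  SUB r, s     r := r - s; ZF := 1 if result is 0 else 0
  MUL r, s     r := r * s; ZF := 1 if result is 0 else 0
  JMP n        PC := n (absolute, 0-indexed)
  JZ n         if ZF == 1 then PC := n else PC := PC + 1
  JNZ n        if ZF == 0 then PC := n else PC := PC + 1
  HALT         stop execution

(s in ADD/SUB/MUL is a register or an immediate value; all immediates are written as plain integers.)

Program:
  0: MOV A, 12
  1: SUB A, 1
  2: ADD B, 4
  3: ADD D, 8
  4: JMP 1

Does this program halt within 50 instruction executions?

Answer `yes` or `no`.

Answer: no

Derivation:
Step 1: PC=0 exec 'MOV A, 12'. After: A=12 B=0 C=0 D=0 ZF=0 PC=1
Step 2: PC=1 exec 'SUB A, 1'. After: A=11 B=0 C=0 D=0 ZF=0 PC=2
Step 3: PC=2 exec 'ADD B, 4'. After: A=11 B=4 C=0 D=0 ZF=0 PC=3
Step 4: PC=3 exec 'ADD D, 8'. After: A=11 B=4 C=0 D=8 ZF=0 PC=4
Step 5: PC=4 exec 'JMP 1'. After: A=11 B=4 C=0 D=8 ZF=0 PC=1
Step 6: PC=1 exec 'SUB A, 1'. After: A=10 B=4 C=0 D=8 ZF=0 PC=2
Step 7: PC=2 exec 'ADD B, 4'. After: A=10 B=8 C=0 D=8 ZF=0 PC=3
Step 8: PC=3 exec 'ADD D, 8'. After: A=10 B=8 C=0 D=16 ZF=0 PC=4
Step 9: PC=4 exec 'JMP 1'. After: A=10 B=8 C=0 D=16 ZF=0 PC=1
Step 10: PC=1 exec 'SUB A, 1'. After: A=9 B=8 C=0 D=16 ZF=0 PC=2
Step 11: PC=2 exec 'ADD B, 4'. After: A=9 B=12 C=0 D=16 ZF=0 PC=3
Step 12: PC=3 exec 'ADD D, 8'. After: A=9 B=12 C=0 D=24 ZF=0 PC=4
Step 13: PC=4 exec 'JMP 1'. After: A=9 B=12 C=0 D=24 ZF=0 PC=1
Step 14: PC=1 exec 'SUB A, 1'. After: A=8 B=12 C=0 D=24 ZF=0 PC=2
Step 15: PC=2 exec 'ADD B, 4'. After: A=8 B=16 C=0 D=24 ZF=0 PC=3
After 50 steps: not halted. PC revisits the same instructions with no path to HALT; will never halt.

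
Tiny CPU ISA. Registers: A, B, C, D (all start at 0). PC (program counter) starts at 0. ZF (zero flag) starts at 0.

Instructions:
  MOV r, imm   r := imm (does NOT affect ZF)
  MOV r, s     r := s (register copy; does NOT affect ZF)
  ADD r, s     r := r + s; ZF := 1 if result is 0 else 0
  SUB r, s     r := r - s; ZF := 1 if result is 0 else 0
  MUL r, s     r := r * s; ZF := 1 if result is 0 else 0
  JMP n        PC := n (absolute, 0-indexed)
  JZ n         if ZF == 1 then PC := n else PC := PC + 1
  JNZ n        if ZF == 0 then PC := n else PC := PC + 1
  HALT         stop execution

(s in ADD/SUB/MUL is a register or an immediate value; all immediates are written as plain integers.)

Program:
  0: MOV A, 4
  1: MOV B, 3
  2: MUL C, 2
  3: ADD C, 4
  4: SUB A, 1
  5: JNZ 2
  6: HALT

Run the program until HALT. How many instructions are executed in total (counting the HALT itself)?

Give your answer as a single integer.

Step 1: PC=0 exec 'MOV A, 4'. After: A=4 B=0 C=0 D=0 ZF=0 PC=1
Step 2: PC=1 exec 'MOV B, 3'. After: A=4 B=3 C=0 D=0 ZF=0 PC=2
Step 3: PC=2 exec 'MUL C, 2'. After: A=4 B=3 C=0 D=0 ZF=1 PC=3
Step 4: PC=3 exec 'ADD C, 4'. After: A=4 B=3 C=4 D=0 ZF=0 PC=4
Step 5: PC=4 exec 'SUB A, 1'. After: A=3 B=3 C=4 D=0 ZF=0 PC=5
Step 6: PC=5 exec 'JNZ 2'. After: A=3 B=3 C=4 D=0 ZF=0 PC=2
Step 7: PC=2 exec 'MUL C, 2'. After: A=3 B=3 C=8 D=0 ZF=0 PC=3
Step 8: PC=3 exec 'ADD C, 4'. After: A=3 B=3 C=12 D=0 ZF=0 PC=4
Step 9: PC=4 exec 'SUB A, 1'. After: A=2 B=3 C=12 D=0 ZF=0 PC=5
Step 10: PC=5 exec 'JNZ 2'. After: A=2 B=3 C=12 D=0 ZF=0 PC=2
Step 11: PC=2 exec 'MUL C, 2'. After: A=2 B=3 C=24 D=0 ZF=0 PC=3
Step 12: PC=3 exec 'ADD C, 4'. After: A=2 B=3 C=28 D=0 ZF=0 PC=4
Step 13: PC=4 exec 'SUB A, 1'. After: A=1 B=3 C=28 D=0 ZF=0 PC=5
Step 14: PC=5 exec 'JNZ 2'. After: A=1 B=3 C=28 D=0 ZF=0 PC=2
Step 15: PC=2 exec 'MUL C, 2'. After: A=1 B=3 C=56 D=0 ZF=0 PC=3
Step 16: PC=3 exec 'ADD C, 4'. After: A=1 B=3 C=60 D=0 ZF=0 PC=4
Step 17: PC=4 exec 'SUB A, 1'. After: A=0 B=3 C=60 D=0 ZF=1 PC=5
Step 18: PC=5 exec 'JNZ 2'. After: A=0 B=3 C=60 D=0 ZF=1 PC=6
Step 19: PC=6 exec 'HALT'. After: A=0 B=3 C=60 D=0 ZF=1 PC=6 HALTED
Total instructions executed: 19

Answer: 19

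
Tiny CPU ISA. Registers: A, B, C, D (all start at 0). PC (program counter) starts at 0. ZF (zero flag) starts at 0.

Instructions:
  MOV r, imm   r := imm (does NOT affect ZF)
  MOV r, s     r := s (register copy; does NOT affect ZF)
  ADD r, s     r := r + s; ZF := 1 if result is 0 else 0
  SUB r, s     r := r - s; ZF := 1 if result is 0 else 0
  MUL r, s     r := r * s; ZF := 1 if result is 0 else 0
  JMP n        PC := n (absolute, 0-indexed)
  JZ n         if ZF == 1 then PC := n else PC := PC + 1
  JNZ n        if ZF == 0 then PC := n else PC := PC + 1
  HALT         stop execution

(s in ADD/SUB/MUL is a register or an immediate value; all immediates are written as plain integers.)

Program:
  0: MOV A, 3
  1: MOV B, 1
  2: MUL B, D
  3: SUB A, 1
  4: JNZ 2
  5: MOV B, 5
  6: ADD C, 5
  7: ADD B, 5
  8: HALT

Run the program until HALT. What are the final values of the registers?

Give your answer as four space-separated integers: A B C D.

Step 1: PC=0 exec 'MOV A, 3'. After: A=3 B=0 C=0 D=0 ZF=0 PC=1
Step 2: PC=1 exec 'MOV B, 1'. After: A=3 B=1 C=0 D=0 ZF=0 PC=2
Step 3: PC=2 exec 'MUL B, D'. After: A=3 B=0 C=0 D=0 ZF=1 PC=3
Step 4: PC=3 exec 'SUB A, 1'. After: A=2 B=0 C=0 D=0 ZF=0 PC=4
Step 5: PC=4 exec 'JNZ 2'. After: A=2 B=0 C=0 D=0 ZF=0 PC=2
Step 6: PC=2 exec 'MUL B, D'. After: A=2 B=0 C=0 D=0 ZF=1 PC=3
Step 7: PC=3 exec 'SUB A, 1'. After: A=1 B=0 C=0 D=0 ZF=0 PC=4
Step 8: PC=4 exec 'JNZ 2'. After: A=1 B=0 C=0 D=0 ZF=0 PC=2
Step 9: PC=2 exec 'MUL B, D'. After: A=1 B=0 C=0 D=0 ZF=1 PC=3
Step 10: PC=3 exec 'SUB A, 1'. After: A=0 B=0 C=0 D=0 ZF=1 PC=4
Step 11: PC=4 exec 'JNZ 2'. After: A=0 B=0 C=0 D=0 ZF=1 PC=5
Step 12: PC=5 exec 'MOV B, 5'. After: A=0 B=5 C=0 D=0 ZF=1 PC=6
Step 13: PC=6 exec 'ADD C, 5'. After: A=0 B=5 C=5 D=0 ZF=0 PC=7
Step 14: PC=7 exec 'ADD B, 5'. After: A=0 B=10 C=5 D=0 ZF=0 PC=8
Step 15: PC=8 exec 'HALT'. After: A=0 B=10 C=5 D=0 ZF=0 PC=8 HALTED

Answer: 0 10 5 0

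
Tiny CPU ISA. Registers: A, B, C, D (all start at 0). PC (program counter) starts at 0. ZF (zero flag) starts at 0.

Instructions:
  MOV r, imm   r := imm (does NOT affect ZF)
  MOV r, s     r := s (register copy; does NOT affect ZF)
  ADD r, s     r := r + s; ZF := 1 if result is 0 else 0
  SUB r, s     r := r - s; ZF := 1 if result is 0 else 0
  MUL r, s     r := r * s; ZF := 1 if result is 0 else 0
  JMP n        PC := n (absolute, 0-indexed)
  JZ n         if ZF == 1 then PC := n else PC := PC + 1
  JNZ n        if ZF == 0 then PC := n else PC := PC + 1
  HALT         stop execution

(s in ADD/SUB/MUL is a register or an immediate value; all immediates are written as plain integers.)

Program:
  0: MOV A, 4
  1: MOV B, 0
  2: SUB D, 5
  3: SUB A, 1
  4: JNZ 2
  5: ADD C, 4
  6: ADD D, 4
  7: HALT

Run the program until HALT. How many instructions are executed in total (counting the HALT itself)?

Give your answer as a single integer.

Answer: 17

Derivation:
Step 1: PC=0 exec 'MOV A, 4'. After: A=4 B=0 C=0 D=0 ZF=0 PC=1
Step 2: PC=1 exec 'MOV B, 0'. After: A=4 B=0 C=0 D=0 ZF=0 PC=2
Step 3: PC=2 exec 'SUB D, 5'. After: A=4 B=0 C=0 D=-5 ZF=0 PC=3
Step 4: PC=3 exec 'SUB A, 1'. After: A=3 B=0 C=0 D=-5 ZF=0 PC=4
Step 5: PC=4 exec 'JNZ 2'. After: A=3 B=0 C=0 D=-5 ZF=0 PC=2
Step 6: PC=2 exec 'SUB D, 5'. After: A=3 B=0 C=0 D=-10 ZF=0 PC=3
Step 7: PC=3 exec 'SUB A, 1'. After: A=2 B=0 C=0 D=-10 ZF=0 PC=4
Step 8: PC=4 exec 'JNZ 2'. After: A=2 B=0 C=0 D=-10 ZF=0 PC=2
Step 9: PC=2 exec 'SUB D, 5'. After: A=2 B=0 C=0 D=-15 ZF=0 PC=3
Step 10: PC=3 exec 'SUB A, 1'. After: A=1 B=0 C=0 D=-15 ZF=0 PC=4
Step 11: PC=4 exec 'JNZ 2'. After: A=1 B=0 C=0 D=-15 ZF=0 PC=2
Step 12: PC=2 exec 'SUB D, 5'. After: A=1 B=0 C=0 D=-20 ZF=0 PC=3
Step 13: PC=3 exec 'SUB A, 1'. After: A=0 B=0 C=0 D=-20 ZF=1 PC=4
Step 14: PC=4 exec 'JNZ 2'. After: A=0 B=0 C=0 D=-20 ZF=1 PC=5
Step 15: PC=5 exec 'ADD C, 4'. After: A=0 B=0 C=4 D=-20 ZF=0 PC=6
Step 16: PC=6 exec 'ADD D, 4'. After: A=0 B=0 C=4 D=-16 ZF=0 PC=7
Step 17: PC=7 exec 'HALT'. After: A=0 B=0 C=4 D=-16 ZF=0 PC=7 HALTED
Total instructions executed: 17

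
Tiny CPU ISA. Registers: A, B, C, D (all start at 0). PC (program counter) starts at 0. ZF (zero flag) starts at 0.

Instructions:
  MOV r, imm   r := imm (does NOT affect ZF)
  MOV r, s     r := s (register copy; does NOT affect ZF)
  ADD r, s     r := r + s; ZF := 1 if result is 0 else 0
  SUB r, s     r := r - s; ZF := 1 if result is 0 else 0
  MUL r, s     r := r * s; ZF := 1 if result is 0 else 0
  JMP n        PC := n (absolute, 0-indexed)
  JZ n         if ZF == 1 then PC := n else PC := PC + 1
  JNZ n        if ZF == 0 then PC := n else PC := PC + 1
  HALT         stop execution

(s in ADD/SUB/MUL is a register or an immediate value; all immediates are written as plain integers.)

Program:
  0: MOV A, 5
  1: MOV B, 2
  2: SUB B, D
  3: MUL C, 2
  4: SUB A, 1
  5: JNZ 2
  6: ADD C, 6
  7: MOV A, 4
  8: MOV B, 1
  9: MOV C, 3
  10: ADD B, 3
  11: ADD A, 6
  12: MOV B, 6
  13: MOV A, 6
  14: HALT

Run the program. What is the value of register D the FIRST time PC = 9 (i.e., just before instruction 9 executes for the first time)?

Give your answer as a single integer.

Step 1: PC=0 exec 'MOV A, 5'. After: A=5 B=0 C=0 D=0 ZF=0 PC=1
Step 2: PC=1 exec 'MOV B, 2'. After: A=5 B=2 C=0 D=0 ZF=0 PC=2
Step 3: PC=2 exec 'SUB B, D'. After: A=5 B=2 C=0 D=0 ZF=0 PC=3
Step 4: PC=3 exec 'MUL C, 2'. After: A=5 B=2 C=0 D=0 ZF=1 PC=4
Step 5: PC=4 exec 'SUB A, 1'. After: A=4 B=2 C=0 D=0 ZF=0 PC=5
Step 6: PC=5 exec 'JNZ 2'. After: A=4 B=2 C=0 D=0 ZF=0 PC=2
Step 7: PC=2 exec 'SUB B, D'. After: A=4 B=2 C=0 D=0 ZF=0 PC=3
Step 8: PC=3 exec 'MUL C, 2'. After: A=4 B=2 C=0 D=0 ZF=1 PC=4
Step 9: PC=4 exec 'SUB A, 1'. After: A=3 B=2 C=0 D=0 ZF=0 PC=5
Step 10: PC=5 exec 'JNZ 2'. After: A=3 B=2 C=0 D=0 ZF=0 PC=2
Step 11: PC=2 exec 'SUB B, D'. After: A=3 B=2 C=0 D=0 ZF=0 PC=3
Step 12: PC=3 exec 'MUL C, 2'. After: A=3 B=2 C=0 D=0 ZF=1 PC=4
Step 13: PC=4 exec 'SUB A, 1'. After: A=2 B=2 C=0 D=0 ZF=0 PC=5
Step 14: PC=5 exec 'JNZ 2'. After: A=2 B=2 C=0 D=0 ZF=0 PC=2
Step 15: PC=2 exec 'SUB B, D'. After: A=2 B=2 C=0 D=0 ZF=0 PC=3
Step 16: PC=3 exec 'MUL C, 2'. After: A=2 B=2 C=0 D=0 ZF=1 PC=4
Step 17: PC=4 exec 'SUB A, 1'. After: A=1 B=2 C=0 D=0 ZF=0 PC=5
Step 18: PC=5 exec 'JNZ 2'. After: A=1 B=2 C=0 D=0 ZF=0 PC=2
Step 19: PC=2 exec 'SUB B, D'. After: A=1 B=2 C=0 D=0 ZF=0 PC=3
Step 20: PC=3 exec 'MUL C, 2'. After: A=1 B=2 C=0 D=0 ZF=1 PC=4
Step 21: PC=4 exec 'SUB A, 1'. After: A=0 B=2 C=0 D=0 ZF=1 PC=5
Step 22: PC=5 exec 'JNZ 2'. After: A=0 B=2 C=0 D=0 ZF=1 PC=6
Step 23: PC=6 exec 'ADD C, 6'. After: A=0 B=2 C=6 D=0 ZF=0 PC=7
Step 24: PC=7 exec 'MOV A, 4'. After: A=4 B=2 C=6 D=0 ZF=0 PC=8
Step 25: PC=8 exec 'MOV B, 1'. After: A=4 B=1 C=6 D=0 ZF=0 PC=9
First time PC=9: D=0

0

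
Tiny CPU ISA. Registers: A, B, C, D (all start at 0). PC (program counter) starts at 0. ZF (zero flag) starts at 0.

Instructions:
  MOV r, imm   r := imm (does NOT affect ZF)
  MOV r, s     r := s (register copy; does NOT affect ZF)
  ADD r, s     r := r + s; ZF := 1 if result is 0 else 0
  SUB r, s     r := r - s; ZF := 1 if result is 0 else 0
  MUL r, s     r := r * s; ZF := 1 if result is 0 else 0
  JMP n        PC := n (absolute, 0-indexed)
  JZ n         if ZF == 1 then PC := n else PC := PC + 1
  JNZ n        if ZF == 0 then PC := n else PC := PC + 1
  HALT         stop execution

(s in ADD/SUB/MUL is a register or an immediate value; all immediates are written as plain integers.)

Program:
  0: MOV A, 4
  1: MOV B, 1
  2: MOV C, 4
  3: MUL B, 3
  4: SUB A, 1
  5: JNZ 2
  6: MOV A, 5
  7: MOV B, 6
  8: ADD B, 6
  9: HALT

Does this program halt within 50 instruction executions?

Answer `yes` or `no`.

Answer: yes

Derivation:
Step 1: PC=0 exec 'MOV A, 4'. After: A=4 B=0 C=0 D=0 ZF=0 PC=1
Step 2: PC=1 exec 'MOV B, 1'. After: A=4 B=1 C=0 D=0 ZF=0 PC=2
Step 3: PC=2 exec 'MOV C, 4'. After: A=4 B=1 C=4 D=0 ZF=0 PC=3
Step 4: PC=3 exec 'MUL B, 3'. After: A=4 B=3 C=4 D=0 ZF=0 PC=4
Step 5: PC=4 exec 'SUB A, 1'. After: A=3 B=3 C=4 D=0 ZF=0 PC=5
Step 6: PC=5 exec 'JNZ 2'. After: A=3 B=3 C=4 D=0 ZF=0 PC=2
Step 7: PC=2 exec 'MOV C, 4'. After: A=3 B=3 C=4 D=0 ZF=0 PC=3
Step 8: PC=3 exec 'MUL B, 3'. After: A=3 B=9 C=4 D=0 ZF=0 PC=4
Step 9: PC=4 exec 'SUB A, 1'. After: A=2 B=9 C=4 D=0 ZF=0 PC=5
Step 10: PC=5 exec 'JNZ 2'. After: A=2 B=9 C=4 D=0 ZF=0 PC=2
Step 11: PC=2 exec 'MOV C, 4'. After: A=2 B=9 C=4 D=0 ZF=0 PC=3
Step 12: PC=3 exec 'MUL B, 3'. After: A=2 B=27 C=4 D=0 ZF=0 PC=4
Step 13: PC=4 exec 'SUB A, 1'. After: A=1 B=27 C=4 D=0 ZF=0 PC=5
Step 14: PC=5 exec 'JNZ 2'. After: A=1 B=27 C=4 D=0 ZF=0 PC=2
Step 15: PC=2 exec 'MOV C, 4'. After: A=1 B=27 C=4 D=0 ZF=0 PC=3
Step 16: PC=3 exec 'MUL B, 3'. After: A=1 B=81 C=4 D=0 ZF=0 PC=4
Step 17: PC=4 exec 'SUB A, 1'. After: A=0 B=81 C=4 D=0 ZF=1 PC=5
Step 18: PC=5 exec 'JNZ 2'. After: A=0 B=81 C=4 D=0 ZF=1 PC=6
Step 19: PC=6 exec 'MOV A, 5'. After: A=5 B=81 C=4 D=0 ZF=1 PC=7
Step 20: PC=7 exec 'MOV B, 6'. After: A=5 B=6 C=4 D=0 ZF=1 PC=8
Step 21: PC=8 exec 'ADD B, 6'. After: A=5 B=12 C=4 D=0 ZF=0 PC=9
Step 22: PC=9 exec 'HALT'. After: A=5 B=12 C=4 D=0 ZF=0 PC=9 HALTED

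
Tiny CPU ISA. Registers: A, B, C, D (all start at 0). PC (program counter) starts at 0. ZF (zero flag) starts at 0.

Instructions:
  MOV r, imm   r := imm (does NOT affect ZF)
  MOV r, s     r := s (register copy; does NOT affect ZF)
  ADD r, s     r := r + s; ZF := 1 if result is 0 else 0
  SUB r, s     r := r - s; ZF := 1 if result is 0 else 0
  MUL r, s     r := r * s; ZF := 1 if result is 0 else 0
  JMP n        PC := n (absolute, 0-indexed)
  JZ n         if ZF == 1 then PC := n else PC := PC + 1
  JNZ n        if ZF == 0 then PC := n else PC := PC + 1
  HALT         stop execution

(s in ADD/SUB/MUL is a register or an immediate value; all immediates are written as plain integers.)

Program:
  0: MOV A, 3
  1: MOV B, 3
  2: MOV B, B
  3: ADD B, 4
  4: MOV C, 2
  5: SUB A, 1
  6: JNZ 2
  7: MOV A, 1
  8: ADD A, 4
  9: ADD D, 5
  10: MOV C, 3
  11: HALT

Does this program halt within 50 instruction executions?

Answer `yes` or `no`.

Answer: yes

Derivation:
Step 1: PC=0 exec 'MOV A, 3'. After: A=3 B=0 C=0 D=0 ZF=0 PC=1
Step 2: PC=1 exec 'MOV B, 3'. After: A=3 B=3 C=0 D=0 ZF=0 PC=2
Step 3: PC=2 exec 'MOV B, B'. After: A=3 B=3 C=0 D=0 ZF=0 PC=3
Step 4: PC=3 exec 'ADD B, 4'. After: A=3 B=7 C=0 D=0 ZF=0 PC=4
Step 5: PC=4 exec 'MOV C, 2'. After: A=3 B=7 C=2 D=0 ZF=0 PC=5
Step 6: PC=5 exec 'SUB A, 1'. After: A=2 B=7 C=2 D=0 ZF=0 PC=6
Step 7: PC=6 exec 'JNZ 2'. After: A=2 B=7 C=2 D=0 ZF=0 PC=2
Step 8: PC=2 exec 'MOV B, B'. After: A=2 B=7 C=2 D=0 ZF=0 PC=3
Step 9: PC=3 exec 'ADD B, 4'. After: A=2 B=11 C=2 D=0 ZF=0 PC=4
Step 10: PC=4 exec 'MOV C, 2'. After: A=2 B=11 C=2 D=0 ZF=0 PC=5
Step 11: PC=5 exec 'SUB A, 1'. After: A=1 B=11 C=2 D=0 ZF=0 PC=6
Step 12: PC=6 exec 'JNZ 2'. After: A=1 B=11 C=2 D=0 ZF=0 PC=2
Step 13: PC=2 exec 'MOV B, B'. After: A=1 B=11 C=2 D=0 ZF=0 PC=3
Step 14: PC=3 exec 'ADD B, 4'. After: A=1 B=15 C=2 D=0 ZF=0 PC=4
Step 15: PC=4 exec 'MOV C, 2'. After: A=1 B=15 C=2 D=0 ZF=0 PC=5
Step 16: PC=5 exec 'SUB A, 1'. After: A=0 B=15 C=2 D=0 ZF=1 PC=6
Step 17: PC=6 exec 'JNZ 2'. After: A=0 B=15 C=2 D=0 ZF=1 PC=7
Step 18: PC=7 exec 'MOV A, 1'. After: A=1 B=15 C=2 D=0 ZF=1 PC=8
Step 19: PC=8 exec 'ADD A, 4'. After: A=5 B=15 C=2 D=0 ZF=0 PC=9
Step 20: PC=9 exec 'ADD D, 5'. After: A=5 B=15 C=2 D=5 ZF=0 PC=10
Step 21: PC=10 exec 'MOV C, 3'. After: A=5 B=15 C=3 D=5 ZF=0 PC=11
Step 22: PC=11 exec 'HALT'. After: A=5 B=15 C=3 D=5 ZF=0 PC=11 HALTED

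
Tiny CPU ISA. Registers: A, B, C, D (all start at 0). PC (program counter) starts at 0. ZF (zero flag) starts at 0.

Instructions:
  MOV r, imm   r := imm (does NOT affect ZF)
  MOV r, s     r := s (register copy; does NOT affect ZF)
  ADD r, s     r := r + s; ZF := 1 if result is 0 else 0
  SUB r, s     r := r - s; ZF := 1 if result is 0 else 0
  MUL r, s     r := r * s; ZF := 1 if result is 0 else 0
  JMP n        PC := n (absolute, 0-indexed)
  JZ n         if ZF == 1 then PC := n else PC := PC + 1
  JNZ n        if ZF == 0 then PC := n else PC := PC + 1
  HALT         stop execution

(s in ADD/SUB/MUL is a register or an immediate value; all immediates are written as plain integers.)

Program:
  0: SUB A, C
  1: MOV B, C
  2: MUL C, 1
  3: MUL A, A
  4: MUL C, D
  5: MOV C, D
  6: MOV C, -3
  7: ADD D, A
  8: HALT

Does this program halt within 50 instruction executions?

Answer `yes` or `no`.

Step 1: PC=0 exec 'SUB A, C'. After: A=0 B=0 C=0 D=0 ZF=1 PC=1
Step 2: PC=1 exec 'MOV B, C'. After: A=0 B=0 C=0 D=0 ZF=1 PC=2
Step 3: PC=2 exec 'MUL C, 1'. After: A=0 B=0 C=0 D=0 ZF=1 PC=3
Step 4: PC=3 exec 'MUL A, A'. After: A=0 B=0 C=0 D=0 ZF=1 PC=4
Step 5: PC=4 exec 'MUL C, D'. After: A=0 B=0 C=0 D=0 ZF=1 PC=5
Step 6: PC=5 exec 'MOV C, D'. After: A=0 B=0 C=0 D=0 ZF=1 PC=6
Step 7: PC=6 exec 'MOV C, -3'. After: A=0 B=0 C=-3 D=0 ZF=1 PC=7
Step 8: PC=7 exec 'ADD D, A'. After: A=0 B=0 C=-3 D=0 ZF=1 PC=8
Step 9: PC=8 exec 'HALT'. After: A=0 B=0 C=-3 D=0 ZF=1 PC=8 HALTED

Answer: yes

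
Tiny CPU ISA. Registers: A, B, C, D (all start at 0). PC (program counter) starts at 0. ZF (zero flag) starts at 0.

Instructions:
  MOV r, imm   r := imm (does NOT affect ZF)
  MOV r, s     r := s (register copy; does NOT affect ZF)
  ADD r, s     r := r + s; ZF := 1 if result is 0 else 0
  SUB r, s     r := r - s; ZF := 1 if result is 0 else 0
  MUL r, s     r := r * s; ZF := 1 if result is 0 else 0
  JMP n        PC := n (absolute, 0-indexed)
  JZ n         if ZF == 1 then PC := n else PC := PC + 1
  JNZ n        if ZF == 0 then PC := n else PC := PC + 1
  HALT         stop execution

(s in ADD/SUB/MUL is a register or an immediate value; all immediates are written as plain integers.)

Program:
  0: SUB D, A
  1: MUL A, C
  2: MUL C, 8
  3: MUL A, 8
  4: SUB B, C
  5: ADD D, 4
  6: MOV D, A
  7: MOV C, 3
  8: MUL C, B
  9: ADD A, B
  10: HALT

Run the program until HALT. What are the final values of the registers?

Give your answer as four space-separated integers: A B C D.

Step 1: PC=0 exec 'SUB D, A'. After: A=0 B=0 C=0 D=0 ZF=1 PC=1
Step 2: PC=1 exec 'MUL A, C'. After: A=0 B=0 C=0 D=0 ZF=1 PC=2
Step 3: PC=2 exec 'MUL C, 8'. After: A=0 B=0 C=0 D=0 ZF=1 PC=3
Step 4: PC=3 exec 'MUL A, 8'. After: A=0 B=0 C=0 D=0 ZF=1 PC=4
Step 5: PC=4 exec 'SUB B, C'. After: A=0 B=0 C=0 D=0 ZF=1 PC=5
Step 6: PC=5 exec 'ADD D, 4'. After: A=0 B=0 C=0 D=4 ZF=0 PC=6
Step 7: PC=6 exec 'MOV D, A'. After: A=0 B=0 C=0 D=0 ZF=0 PC=7
Step 8: PC=7 exec 'MOV C, 3'. After: A=0 B=0 C=3 D=0 ZF=0 PC=8
Step 9: PC=8 exec 'MUL C, B'. After: A=0 B=0 C=0 D=0 ZF=1 PC=9
Step 10: PC=9 exec 'ADD A, B'. After: A=0 B=0 C=0 D=0 ZF=1 PC=10
Step 11: PC=10 exec 'HALT'. After: A=0 B=0 C=0 D=0 ZF=1 PC=10 HALTED

Answer: 0 0 0 0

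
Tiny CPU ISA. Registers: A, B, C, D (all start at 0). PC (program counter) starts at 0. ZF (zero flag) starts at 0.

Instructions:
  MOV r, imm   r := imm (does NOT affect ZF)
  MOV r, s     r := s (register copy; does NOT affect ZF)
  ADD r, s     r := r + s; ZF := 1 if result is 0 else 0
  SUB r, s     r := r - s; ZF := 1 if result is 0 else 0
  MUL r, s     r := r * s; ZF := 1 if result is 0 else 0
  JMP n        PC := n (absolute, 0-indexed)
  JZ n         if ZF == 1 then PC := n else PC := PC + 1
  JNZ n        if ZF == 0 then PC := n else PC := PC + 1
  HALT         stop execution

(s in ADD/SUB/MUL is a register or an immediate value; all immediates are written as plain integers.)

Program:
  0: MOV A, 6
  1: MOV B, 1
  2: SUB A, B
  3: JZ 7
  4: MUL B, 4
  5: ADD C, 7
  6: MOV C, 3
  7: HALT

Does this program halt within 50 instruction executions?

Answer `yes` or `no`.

Step 1: PC=0 exec 'MOV A, 6'. After: A=6 B=0 C=0 D=0 ZF=0 PC=1
Step 2: PC=1 exec 'MOV B, 1'. After: A=6 B=1 C=0 D=0 ZF=0 PC=2
Step 3: PC=2 exec 'SUB A, B'. After: A=5 B=1 C=0 D=0 ZF=0 PC=3
Step 4: PC=3 exec 'JZ 7'. After: A=5 B=1 C=0 D=0 ZF=0 PC=4
Step 5: PC=4 exec 'MUL B, 4'. After: A=5 B=4 C=0 D=0 ZF=0 PC=5
Step 6: PC=5 exec 'ADD C, 7'. After: A=5 B=4 C=7 D=0 ZF=0 PC=6
Step 7: PC=6 exec 'MOV C, 3'. After: A=5 B=4 C=3 D=0 ZF=0 PC=7
Step 8: PC=7 exec 'HALT'. After: A=5 B=4 C=3 D=0 ZF=0 PC=7 HALTED

Answer: yes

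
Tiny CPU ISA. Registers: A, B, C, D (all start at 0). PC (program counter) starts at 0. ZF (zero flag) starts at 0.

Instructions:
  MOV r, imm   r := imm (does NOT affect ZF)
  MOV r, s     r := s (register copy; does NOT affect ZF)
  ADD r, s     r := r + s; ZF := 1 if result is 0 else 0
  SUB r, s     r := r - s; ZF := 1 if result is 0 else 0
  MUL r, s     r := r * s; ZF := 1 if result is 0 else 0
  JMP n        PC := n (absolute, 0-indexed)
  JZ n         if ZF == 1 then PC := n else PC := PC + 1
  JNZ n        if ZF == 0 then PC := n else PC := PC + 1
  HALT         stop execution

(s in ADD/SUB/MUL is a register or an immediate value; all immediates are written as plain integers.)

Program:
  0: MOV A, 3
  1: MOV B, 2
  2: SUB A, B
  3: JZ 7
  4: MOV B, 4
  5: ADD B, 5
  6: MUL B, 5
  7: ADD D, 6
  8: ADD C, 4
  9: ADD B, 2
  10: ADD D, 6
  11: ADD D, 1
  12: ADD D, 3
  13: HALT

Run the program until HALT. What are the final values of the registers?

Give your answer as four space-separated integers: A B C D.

Step 1: PC=0 exec 'MOV A, 3'. After: A=3 B=0 C=0 D=0 ZF=0 PC=1
Step 2: PC=1 exec 'MOV B, 2'. After: A=3 B=2 C=0 D=0 ZF=0 PC=2
Step 3: PC=2 exec 'SUB A, B'. After: A=1 B=2 C=0 D=0 ZF=0 PC=3
Step 4: PC=3 exec 'JZ 7'. After: A=1 B=2 C=0 D=0 ZF=0 PC=4
Step 5: PC=4 exec 'MOV B, 4'. After: A=1 B=4 C=0 D=0 ZF=0 PC=5
Step 6: PC=5 exec 'ADD B, 5'. After: A=1 B=9 C=0 D=0 ZF=0 PC=6
Step 7: PC=6 exec 'MUL B, 5'. After: A=1 B=45 C=0 D=0 ZF=0 PC=7
Step 8: PC=7 exec 'ADD D, 6'. After: A=1 B=45 C=0 D=6 ZF=0 PC=8
Step 9: PC=8 exec 'ADD C, 4'. After: A=1 B=45 C=4 D=6 ZF=0 PC=9
Step 10: PC=9 exec 'ADD B, 2'. After: A=1 B=47 C=4 D=6 ZF=0 PC=10
Step 11: PC=10 exec 'ADD D, 6'. After: A=1 B=47 C=4 D=12 ZF=0 PC=11
Step 12: PC=11 exec 'ADD D, 1'. After: A=1 B=47 C=4 D=13 ZF=0 PC=12
Step 13: PC=12 exec 'ADD D, 3'. After: A=1 B=47 C=4 D=16 ZF=0 PC=13
Step 14: PC=13 exec 'HALT'. After: A=1 B=47 C=4 D=16 ZF=0 PC=13 HALTED

Answer: 1 47 4 16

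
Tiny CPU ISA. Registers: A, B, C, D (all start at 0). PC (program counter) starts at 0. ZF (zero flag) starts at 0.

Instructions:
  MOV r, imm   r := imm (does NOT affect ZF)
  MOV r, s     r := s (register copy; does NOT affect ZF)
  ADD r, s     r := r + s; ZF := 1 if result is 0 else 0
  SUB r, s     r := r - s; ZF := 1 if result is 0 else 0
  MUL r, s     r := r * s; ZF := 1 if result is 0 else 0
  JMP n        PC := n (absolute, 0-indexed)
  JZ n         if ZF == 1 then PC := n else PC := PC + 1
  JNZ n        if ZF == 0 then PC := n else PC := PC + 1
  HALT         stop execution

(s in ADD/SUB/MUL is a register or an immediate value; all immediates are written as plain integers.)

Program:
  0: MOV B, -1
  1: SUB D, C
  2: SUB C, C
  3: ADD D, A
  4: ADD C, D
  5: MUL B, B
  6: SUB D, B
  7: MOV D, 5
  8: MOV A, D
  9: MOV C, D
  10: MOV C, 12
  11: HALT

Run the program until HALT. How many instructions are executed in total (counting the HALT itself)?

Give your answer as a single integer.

Step 1: PC=0 exec 'MOV B, -1'. After: A=0 B=-1 C=0 D=0 ZF=0 PC=1
Step 2: PC=1 exec 'SUB D, C'. After: A=0 B=-1 C=0 D=0 ZF=1 PC=2
Step 3: PC=2 exec 'SUB C, C'. After: A=0 B=-1 C=0 D=0 ZF=1 PC=3
Step 4: PC=3 exec 'ADD D, A'. After: A=0 B=-1 C=0 D=0 ZF=1 PC=4
Step 5: PC=4 exec 'ADD C, D'. After: A=0 B=-1 C=0 D=0 ZF=1 PC=5
Step 6: PC=5 exec 'MUL B, B'. After: A=0 B=1 C=0 D=0 ZF=0 PC=6
Step 7: PC=6 exec 'SUB D, B'. After: A=0 B=1 C=0 D=-1 ZF=0 PC=7
Step 8: PC=7 exec 'MOV D, 5'. After: A=0 B=1 C=0 D=5 ZF=0 PC=8
Step 9: PC=8 exec 'MOV A, D'. After: A=5 B=1 C=0 D=5 ZF=0 PC=9
Step 10: PC=9 exec 'MOV C, D'. After: A=5 B=1 C=5 D=5 ZF=0 PC=10
Step 11: PC=10 exec 'MOV C, 12'. After: A=5 B=1 C=12 D=5 ZF=0 PC=11
Step 12: PC=11 exec 'HALT'. After: A=5 B=1 C=12 D=5 ZF=0 PC=11 HALTED
Total instructions executed: 12

Answer: 12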